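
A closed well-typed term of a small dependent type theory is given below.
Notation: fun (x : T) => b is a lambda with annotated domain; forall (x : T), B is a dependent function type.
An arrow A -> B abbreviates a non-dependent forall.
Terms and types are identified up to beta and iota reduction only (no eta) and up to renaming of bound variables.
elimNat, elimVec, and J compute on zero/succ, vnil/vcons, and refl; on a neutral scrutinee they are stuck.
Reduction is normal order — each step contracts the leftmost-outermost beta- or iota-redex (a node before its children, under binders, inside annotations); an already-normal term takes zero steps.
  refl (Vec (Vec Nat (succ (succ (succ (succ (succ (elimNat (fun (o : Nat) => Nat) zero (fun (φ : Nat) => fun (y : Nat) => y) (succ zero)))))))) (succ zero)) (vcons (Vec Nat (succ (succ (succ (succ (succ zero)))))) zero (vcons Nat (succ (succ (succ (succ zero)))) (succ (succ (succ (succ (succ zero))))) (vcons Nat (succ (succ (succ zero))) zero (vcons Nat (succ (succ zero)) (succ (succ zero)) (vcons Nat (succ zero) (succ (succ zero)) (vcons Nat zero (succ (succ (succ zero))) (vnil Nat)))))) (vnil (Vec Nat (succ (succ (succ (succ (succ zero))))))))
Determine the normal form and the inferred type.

resulting normal form:
  refl (Vec (Vec Nat (succ (succ (succ (succ (succ zero)))))) (succ zero)) (vcons (Vec Nat (succ (succ (succ (succ (succ zero)))))) zero (vcons Nat (succ (succ (succ (succ zero)))) (succ (succ (succ (succ (succ zero))))) (vcons Nat (succ (succ (succ zero))) zero (vcons Nat (succ (succ zero)) (succ (succ zero)) (vcons Nat (succ zero) (succ (succ zero)) (vcons Nat zero (succ (succ (succ zero))) (vnil Nat)))))) (vnil (Vec Nat (succ (succ (succ (succ (succ zero))))))))
inferred type:
  Eq (Vec (Vec Nat (succ (succ (succ (succ (succ zero)))))) (succ zero)) (vcons (Vec Nat (succ (succ (succ (succ (succ zero)))))) zero (vcons Nat (succ (succ (succ (succ zero)))) (succ (succ (succ (succ (succ zero))))) (vcons Nat (succ (succ (succ zero))) zero (vcons Nat (succ (succ zero)) (succ (succ zero)) (vcons Nat (succ zero) (succ (succ zero)) (vcons Nat zero (succ (succ (succ zero))) (vnil Nat)))))) (vnil (Vec Nat (succ (succ (succ (succ (succ zero)))))))) (vcons (Vec Nat (succ (succ (succ (succ (succ zero)))))) zero (vcons Nat (succ (succ (succ (succ zero)))) (succ (succ (succ (succ (succ zero))))) (vcons Nat (succ (succ (succ zero))) zero (vcons Nat (succ (succ zero)) (succ (succ zero)) (vcons Nat (succ zero) (succ (succ zero)) (vcons Nat zero (succ (succ (succ zero))) (vnil Nat)))))) (vnil (Vec Nat (succ (succ (succ (succ (succ zero))))))))


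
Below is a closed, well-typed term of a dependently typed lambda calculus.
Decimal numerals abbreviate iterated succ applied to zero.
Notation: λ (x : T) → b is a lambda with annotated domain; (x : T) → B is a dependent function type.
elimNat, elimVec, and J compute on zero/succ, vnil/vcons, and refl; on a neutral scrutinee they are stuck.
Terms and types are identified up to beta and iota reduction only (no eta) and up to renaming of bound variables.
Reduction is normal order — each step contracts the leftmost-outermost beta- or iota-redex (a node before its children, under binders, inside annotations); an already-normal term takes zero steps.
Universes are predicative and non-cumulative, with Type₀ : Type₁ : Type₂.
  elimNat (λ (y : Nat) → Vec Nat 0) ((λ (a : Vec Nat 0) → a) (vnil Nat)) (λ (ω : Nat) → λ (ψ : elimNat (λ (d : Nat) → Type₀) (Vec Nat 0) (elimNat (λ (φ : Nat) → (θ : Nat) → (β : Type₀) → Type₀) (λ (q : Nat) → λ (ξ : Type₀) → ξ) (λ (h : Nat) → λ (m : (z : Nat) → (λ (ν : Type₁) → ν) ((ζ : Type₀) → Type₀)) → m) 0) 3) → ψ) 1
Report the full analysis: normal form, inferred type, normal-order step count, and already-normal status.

normal form:
  vnil Nat
the term's type:
  Vec Nat 0
steps to reach normal form (normal order): 5
term was already normal: no
first redex: an elimNat iota-redex


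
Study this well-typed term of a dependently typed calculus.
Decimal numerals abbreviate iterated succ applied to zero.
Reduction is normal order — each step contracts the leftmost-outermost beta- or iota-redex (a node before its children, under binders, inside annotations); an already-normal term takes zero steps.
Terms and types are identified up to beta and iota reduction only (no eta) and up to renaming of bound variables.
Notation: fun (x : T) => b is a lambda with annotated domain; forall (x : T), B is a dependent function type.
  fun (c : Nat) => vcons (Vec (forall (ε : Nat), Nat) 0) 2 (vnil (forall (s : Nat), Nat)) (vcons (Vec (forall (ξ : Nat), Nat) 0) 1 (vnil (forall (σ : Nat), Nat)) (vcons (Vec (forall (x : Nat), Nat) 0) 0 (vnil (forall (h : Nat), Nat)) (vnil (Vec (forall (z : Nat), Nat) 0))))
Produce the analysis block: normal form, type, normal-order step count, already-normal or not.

reduced normal form:
  fun (c : Nat) => vcons (Vec (forall (ε : Nat), Nat) 0) 2 (vnil (forall (s : Nat), Nat)) (vcons (Vec (forall (ξ : Nat), Nat) 0) 1 (vnil (forall (σ : Nat), Nat)) (vcons (Vec (forall (x : Nat), Nat) 0) 0 (vnil (forall (h : Nat), Nat)) (vnil (Vec (forall (z : Nat), Nat) 0))))
the term's type:
  forall (c : Nat), Vec (Vec (forall (ε : Nat), Nat) 0) 3
normal-order step count: 0
term was already normal: yes


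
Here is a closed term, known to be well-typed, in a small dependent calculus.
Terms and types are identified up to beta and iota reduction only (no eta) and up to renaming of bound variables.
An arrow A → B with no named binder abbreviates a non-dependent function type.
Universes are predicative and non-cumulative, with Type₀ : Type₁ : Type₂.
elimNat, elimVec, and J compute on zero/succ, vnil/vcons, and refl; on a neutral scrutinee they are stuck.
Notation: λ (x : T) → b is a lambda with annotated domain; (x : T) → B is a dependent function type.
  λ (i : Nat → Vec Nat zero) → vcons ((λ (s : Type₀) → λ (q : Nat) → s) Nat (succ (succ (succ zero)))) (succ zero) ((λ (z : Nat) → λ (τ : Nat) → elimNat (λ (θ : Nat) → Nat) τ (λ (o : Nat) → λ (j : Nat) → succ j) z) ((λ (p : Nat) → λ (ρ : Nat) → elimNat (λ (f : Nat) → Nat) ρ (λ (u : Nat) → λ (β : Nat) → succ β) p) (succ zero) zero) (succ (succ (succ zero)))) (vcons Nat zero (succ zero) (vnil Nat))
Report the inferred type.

the term's type:
  (Nat → Vec Nat zero) → Vec Nat (succ (succ zero))


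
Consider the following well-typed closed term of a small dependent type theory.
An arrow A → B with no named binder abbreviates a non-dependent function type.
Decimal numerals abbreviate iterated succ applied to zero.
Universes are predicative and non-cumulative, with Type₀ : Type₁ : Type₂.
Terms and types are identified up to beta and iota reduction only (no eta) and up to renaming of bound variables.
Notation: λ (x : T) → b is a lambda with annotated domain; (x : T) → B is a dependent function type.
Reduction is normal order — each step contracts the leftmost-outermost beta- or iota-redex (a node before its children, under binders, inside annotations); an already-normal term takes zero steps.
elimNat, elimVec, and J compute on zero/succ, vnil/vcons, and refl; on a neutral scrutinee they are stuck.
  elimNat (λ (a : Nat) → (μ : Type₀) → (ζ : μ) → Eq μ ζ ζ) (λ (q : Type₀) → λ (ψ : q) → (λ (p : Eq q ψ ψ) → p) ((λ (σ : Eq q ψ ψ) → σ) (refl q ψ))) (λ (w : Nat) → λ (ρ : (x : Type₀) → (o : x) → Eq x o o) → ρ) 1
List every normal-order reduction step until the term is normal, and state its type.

normal-order reduction:
  elimNat (λ (a : Nat) → (μ : Type₀) → (ζ : μ) → Eq μ ζ ζ) (λ (q : Type₀) → λ (ψ : q) → (λ (p : Eq q ψ ψ) → p) ((λ (σ : Eq q ψ ψ) → σ) (refl q ψ))) (λ (w : Nat) → λ (ρ : (x : Type₀) → (o : x) → Eq x o o) → ρ) 1
  ~> (λ (a : Nat) → λ (μ : (ζ : Type₀) → (q : ζ) → Eq ζ q q) → μ) 0 (elimNat (λ (ψ : Nat) → (p : Type₀) → (σ : p) → Eq p σ σ) (λ (w : Type₀) → λ (ρ : w) → (λ (x : Eq w ρ ρ) → x) ((λ (o : Eq w ρ ρ) → o) (refl w ρ))) (λ (d : Nat) → λ (r : (n : Type₀) → (m : n) → Eq n m m) → r) 0)
  ~> (λ (a : (μ : Type₀) → (ζ : μ) → Eq μ ζ ζ) → a) (elimNat (λ (q : Nat) → (ψ : Type₀) → (p : ψ) → Eq ψ p p) (λ (σ : Type₀) → λ (w : σ) → (λ (ρ : Eq σ w w) → ρ) ((λ (x : Eq σ w w) → x) (refl σ w))) (λ (o : Nat) → λ (d : (r : Type₀) → (n : r) → Eq r n n) → d) 0)
  ~> elimNat (λ (a : Nat) → (μ : Type₀) → (ζ : μ) → Eq μ ζ ζ) (λ (q : Type₀) → λ (ψ : q) → (λ (p : Eq q ψ ψ) → p) ((λ (σ : Eq q ψ ψ) → σ) (refl q ψ))) (λ (w : Nat) → λ (ρ : (x : Type₀) → (o : x) → Eq x o o) → ρ) 0
  ~> λ (a : Type₀) → λ (μ : a) → (λ (ζ : Eq a μ μ) → ζ) ((λ (q : Eq a μ μ) → q) (refl a μ))
  ~> λ (a : Type₀) → λ (μ : a) → (λ (ζ : Eq a μ μ) → ζ) (refl a μ)
  ~> λ (a : Type₀) → λ (μ : a) → refl a μ
type:
  (a : Type₀) → (μ : a) → Eq a μ μ


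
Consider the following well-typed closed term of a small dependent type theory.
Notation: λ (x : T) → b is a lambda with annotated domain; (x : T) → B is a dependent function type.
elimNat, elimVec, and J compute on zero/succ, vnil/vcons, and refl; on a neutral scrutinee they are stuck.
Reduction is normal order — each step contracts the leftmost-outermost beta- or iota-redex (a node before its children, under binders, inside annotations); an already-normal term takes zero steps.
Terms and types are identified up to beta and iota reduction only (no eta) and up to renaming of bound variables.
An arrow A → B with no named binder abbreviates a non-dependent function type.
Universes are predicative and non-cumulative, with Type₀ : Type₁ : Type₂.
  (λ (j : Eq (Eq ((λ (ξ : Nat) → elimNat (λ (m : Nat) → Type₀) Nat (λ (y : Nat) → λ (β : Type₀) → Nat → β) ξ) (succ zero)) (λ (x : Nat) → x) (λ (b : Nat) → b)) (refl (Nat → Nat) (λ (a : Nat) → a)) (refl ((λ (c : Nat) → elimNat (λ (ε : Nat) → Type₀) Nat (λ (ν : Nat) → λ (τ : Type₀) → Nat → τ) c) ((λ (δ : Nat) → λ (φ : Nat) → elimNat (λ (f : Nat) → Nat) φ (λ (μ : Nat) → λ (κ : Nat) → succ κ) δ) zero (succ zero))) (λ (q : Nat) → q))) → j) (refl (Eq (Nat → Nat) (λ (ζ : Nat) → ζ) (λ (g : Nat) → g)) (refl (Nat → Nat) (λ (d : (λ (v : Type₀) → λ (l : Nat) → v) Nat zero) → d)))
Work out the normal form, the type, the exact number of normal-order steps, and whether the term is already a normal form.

normal form:
  refl (Eq (Nat → Nat) (λ (j : Nat) → j) (λ (ξ : Nat) → ξ)) (refl (Nat → Nat) (λ (m : Nat) → m))
the term's type:
  Eq (Eq (Nat → Nat) (λ (j : Nat) → j) (λ (ξ : Nat) → ξ)) (refl (Nat → Nat) (λ (m : Nat) → m)) (refl (Nat → Nat) (λ (y : Nat) → y))
normal-order step count: 3
already normal: no
first redex: a beta-redex


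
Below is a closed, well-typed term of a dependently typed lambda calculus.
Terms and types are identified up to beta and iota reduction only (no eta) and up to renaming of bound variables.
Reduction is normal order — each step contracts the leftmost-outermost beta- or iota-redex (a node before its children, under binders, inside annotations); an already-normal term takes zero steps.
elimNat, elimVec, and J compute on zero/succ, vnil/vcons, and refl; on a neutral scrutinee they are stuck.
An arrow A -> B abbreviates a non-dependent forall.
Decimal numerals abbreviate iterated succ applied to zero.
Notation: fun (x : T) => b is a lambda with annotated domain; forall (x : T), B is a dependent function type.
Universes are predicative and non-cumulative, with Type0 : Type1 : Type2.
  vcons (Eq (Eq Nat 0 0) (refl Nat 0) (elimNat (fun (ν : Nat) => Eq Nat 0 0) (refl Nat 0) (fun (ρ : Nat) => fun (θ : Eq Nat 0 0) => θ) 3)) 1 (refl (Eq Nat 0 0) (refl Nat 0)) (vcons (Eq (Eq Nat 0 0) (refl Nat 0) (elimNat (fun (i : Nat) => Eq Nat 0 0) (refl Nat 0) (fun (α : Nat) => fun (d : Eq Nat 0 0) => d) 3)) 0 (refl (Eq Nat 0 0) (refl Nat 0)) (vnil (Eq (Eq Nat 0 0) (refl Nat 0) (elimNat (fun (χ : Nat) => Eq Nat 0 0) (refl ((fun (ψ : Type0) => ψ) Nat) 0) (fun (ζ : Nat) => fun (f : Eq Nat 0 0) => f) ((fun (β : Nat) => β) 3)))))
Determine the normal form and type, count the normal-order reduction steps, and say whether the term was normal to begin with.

resulting normal form:
  vcons (Eq (Eq Nat 0 0) (refl Nat 0) (refl Nat 0)) 1 (refl (Eq Nat 0 0) (refl Nat 0)) (vcons (Eq (Eq Nat 0 0) (refl Nat 0) (refl Nat 0)) 0 (refl (Eq Nat 0 0) (refl Nat 0)) (vnil (Eq (Eq Nat 0 0) (refl Nat 0) (refl Nat 0))))
the term's type:
  Vec (Eq (Eq Nat 0 0) (refl Nat 0) (refl Nat 0)) 2
steps to reach normal form (normal order): 32
term was already normal: no
first contracted redex: an elimNat iota-redex


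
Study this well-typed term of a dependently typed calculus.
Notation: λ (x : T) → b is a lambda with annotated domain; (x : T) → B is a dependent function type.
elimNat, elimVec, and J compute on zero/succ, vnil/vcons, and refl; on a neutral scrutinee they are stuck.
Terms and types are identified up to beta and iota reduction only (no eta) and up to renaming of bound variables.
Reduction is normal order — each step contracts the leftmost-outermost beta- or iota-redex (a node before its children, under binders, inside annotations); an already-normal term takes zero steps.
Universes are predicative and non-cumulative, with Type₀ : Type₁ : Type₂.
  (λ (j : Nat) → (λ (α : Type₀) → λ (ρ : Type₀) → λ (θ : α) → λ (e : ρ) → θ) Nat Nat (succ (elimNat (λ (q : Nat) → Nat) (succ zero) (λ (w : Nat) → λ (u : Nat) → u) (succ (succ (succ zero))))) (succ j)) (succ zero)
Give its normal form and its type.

resulting normal form:
  succ (succ zero)
type:
  Nat
observation: the leftmost-outermost redex is a beta-redex, and normalization takes 15 steps.


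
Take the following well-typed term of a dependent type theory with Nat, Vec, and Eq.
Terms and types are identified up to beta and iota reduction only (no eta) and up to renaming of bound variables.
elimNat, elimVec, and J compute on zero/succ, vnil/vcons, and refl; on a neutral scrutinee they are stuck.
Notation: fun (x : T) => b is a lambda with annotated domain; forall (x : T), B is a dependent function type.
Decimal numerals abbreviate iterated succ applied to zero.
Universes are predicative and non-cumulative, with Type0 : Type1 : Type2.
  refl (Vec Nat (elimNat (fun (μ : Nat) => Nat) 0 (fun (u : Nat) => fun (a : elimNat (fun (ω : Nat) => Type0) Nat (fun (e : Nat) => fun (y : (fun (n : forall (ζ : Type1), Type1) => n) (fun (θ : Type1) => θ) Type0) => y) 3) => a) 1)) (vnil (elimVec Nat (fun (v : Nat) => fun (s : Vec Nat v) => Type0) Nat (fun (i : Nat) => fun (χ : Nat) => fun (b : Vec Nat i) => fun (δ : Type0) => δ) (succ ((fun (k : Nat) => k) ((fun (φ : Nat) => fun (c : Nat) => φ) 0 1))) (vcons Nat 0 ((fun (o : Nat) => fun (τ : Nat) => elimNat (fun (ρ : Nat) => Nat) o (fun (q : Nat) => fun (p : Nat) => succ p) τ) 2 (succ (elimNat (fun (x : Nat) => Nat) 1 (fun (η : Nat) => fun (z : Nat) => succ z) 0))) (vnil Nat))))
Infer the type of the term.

type:
  Eq (Vec Nat 0) (vnil Nat) (vnil Nat)


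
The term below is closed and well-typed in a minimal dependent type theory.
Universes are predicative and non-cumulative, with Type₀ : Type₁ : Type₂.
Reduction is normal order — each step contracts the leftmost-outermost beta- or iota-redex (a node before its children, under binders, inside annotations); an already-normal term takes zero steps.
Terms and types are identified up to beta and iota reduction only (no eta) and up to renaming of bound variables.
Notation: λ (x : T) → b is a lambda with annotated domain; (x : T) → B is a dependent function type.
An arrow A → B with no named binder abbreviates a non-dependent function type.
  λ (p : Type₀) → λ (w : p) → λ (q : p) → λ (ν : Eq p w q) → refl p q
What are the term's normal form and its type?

resulting normal form:
  λ (p : Type₀) → λ (w : p) → λ (q : p) → λ (ν : Eq p w q) → refl p q
inferred type:
  (p : Type₀) → (w : p) → (q : p) → Eq p w q → Eq p q q


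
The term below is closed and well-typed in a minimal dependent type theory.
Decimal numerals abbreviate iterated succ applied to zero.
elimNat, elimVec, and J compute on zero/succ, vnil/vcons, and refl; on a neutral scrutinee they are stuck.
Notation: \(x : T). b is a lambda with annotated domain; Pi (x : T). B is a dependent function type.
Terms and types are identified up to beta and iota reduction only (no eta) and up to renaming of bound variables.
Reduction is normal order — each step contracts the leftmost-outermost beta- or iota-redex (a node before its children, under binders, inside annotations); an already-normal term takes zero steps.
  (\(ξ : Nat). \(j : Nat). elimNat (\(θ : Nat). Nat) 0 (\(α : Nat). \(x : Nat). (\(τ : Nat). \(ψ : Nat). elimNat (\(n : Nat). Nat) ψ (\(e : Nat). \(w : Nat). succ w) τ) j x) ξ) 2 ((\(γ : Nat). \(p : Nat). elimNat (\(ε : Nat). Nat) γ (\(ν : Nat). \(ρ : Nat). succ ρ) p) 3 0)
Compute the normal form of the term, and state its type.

normal form:
  6
inferred type:
  Nat
observation: 39 normal-order steps normalize the term, beginning with a beta-redex.


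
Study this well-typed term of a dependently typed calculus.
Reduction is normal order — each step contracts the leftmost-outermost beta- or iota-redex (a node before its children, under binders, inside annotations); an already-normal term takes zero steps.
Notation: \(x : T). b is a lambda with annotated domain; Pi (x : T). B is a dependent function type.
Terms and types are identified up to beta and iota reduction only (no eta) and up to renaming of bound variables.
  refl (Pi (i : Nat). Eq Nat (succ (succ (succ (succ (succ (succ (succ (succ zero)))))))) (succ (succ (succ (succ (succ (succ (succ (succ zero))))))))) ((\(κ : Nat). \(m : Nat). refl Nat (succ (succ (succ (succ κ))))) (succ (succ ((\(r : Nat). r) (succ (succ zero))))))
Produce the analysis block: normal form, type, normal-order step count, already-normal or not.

resulting normal form:
  refl (Pi (i : Nat). Eq Nat (succ (succ (succ (succ (succ (succ (succ (succ zero)))))))) (succ (succ (succ (succ (succ (succ (succ (succ zero))))))))) (\(κ : Nat). refl Nat (succ (succ (succ (succ (succ (succ (succ (succ zero)))))))))
inferred type:
  Eq (Pi (i : Nat). Eq Nat (succ (succ (succ (succ (succ (succ (succ (succ zero)))))))) (succ (succ (succ (succ (succ (succ (succ (succ zero))))))))) (\(κ : Nat). refl Nat (succ (succ (succ (succ (succ (succ (succ (succ zero))))))))) (\(m : Nat). refl Nat (succ (succ (succ (succ (succ (succ (succ (succ zero)))))))))
reduction steps (normal order): 2
term was already normal: no
first contracted redex: a beta-redex


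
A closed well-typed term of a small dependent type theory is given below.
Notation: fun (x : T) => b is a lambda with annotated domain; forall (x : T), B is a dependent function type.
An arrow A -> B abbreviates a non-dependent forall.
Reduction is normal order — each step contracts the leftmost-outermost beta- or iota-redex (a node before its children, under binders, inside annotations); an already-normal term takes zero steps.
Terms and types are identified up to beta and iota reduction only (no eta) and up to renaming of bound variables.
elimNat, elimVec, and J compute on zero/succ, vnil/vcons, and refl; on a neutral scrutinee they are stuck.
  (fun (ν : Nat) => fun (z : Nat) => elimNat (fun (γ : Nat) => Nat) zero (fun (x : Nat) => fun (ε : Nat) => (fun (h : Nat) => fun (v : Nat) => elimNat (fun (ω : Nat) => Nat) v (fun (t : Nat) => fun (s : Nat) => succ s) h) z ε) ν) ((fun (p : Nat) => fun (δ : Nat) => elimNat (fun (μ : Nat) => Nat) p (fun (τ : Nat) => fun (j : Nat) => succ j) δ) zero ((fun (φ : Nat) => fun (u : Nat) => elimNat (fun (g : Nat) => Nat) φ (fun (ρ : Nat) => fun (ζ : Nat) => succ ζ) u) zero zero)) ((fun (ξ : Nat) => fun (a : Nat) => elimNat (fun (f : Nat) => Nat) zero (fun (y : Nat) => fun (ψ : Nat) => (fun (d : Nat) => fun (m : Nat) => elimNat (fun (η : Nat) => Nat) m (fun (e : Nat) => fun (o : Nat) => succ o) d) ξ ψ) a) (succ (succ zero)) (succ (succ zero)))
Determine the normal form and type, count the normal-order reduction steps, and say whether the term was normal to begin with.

resulting normal form:
  zero
inferred type:
  Nat
reduction steps (normal order): 51
term was already normal: no
first redex: a beta-redex


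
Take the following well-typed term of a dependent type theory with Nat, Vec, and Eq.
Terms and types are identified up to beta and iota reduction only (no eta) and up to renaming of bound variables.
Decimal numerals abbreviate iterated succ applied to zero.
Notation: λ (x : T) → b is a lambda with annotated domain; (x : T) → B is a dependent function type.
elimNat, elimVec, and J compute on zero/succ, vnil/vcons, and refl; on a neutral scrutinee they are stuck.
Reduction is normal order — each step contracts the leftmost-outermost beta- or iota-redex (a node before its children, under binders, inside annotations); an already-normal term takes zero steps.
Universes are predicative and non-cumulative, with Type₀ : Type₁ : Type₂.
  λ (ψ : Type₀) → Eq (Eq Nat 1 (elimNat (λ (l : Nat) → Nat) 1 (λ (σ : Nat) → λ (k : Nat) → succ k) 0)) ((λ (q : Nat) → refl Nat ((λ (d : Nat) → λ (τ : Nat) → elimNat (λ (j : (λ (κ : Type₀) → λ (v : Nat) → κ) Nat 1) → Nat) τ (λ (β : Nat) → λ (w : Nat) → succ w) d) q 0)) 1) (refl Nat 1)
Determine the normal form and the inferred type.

normal form:
  λ (ψ : Type₀) → Eq (Eq Nat 1 1) (refl Nat 1) (refl Nat 1)
the term's type:
  (ψ : Type₀) → Type₀
observation: normalization takes exactly 8 steps under the normal-order strategy.


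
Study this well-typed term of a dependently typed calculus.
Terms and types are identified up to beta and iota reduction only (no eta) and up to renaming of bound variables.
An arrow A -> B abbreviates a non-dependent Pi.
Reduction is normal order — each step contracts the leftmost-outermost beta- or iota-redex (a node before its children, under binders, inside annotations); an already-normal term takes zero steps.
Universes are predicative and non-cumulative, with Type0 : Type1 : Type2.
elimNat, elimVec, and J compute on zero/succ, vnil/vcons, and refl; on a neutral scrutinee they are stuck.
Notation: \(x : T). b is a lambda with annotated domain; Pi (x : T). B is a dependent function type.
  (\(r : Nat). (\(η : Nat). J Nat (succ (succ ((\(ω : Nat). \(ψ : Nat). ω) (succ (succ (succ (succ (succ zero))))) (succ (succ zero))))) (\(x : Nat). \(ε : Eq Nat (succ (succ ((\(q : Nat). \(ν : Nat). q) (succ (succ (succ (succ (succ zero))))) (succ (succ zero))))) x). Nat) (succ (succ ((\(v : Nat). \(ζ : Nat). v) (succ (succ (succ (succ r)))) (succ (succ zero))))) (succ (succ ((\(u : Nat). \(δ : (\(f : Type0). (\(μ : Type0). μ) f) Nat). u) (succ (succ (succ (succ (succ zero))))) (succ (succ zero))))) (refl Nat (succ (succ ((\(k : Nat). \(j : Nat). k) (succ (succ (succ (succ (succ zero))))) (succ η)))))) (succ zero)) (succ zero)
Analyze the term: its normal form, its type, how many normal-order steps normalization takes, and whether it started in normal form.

reduced normal form:
  succ (succ (succ (succ (succ (succ (succ zero))))))
inferred type:
  Nat
normal-order step count: 5
term was already normal: no
first redex: a beta-redex


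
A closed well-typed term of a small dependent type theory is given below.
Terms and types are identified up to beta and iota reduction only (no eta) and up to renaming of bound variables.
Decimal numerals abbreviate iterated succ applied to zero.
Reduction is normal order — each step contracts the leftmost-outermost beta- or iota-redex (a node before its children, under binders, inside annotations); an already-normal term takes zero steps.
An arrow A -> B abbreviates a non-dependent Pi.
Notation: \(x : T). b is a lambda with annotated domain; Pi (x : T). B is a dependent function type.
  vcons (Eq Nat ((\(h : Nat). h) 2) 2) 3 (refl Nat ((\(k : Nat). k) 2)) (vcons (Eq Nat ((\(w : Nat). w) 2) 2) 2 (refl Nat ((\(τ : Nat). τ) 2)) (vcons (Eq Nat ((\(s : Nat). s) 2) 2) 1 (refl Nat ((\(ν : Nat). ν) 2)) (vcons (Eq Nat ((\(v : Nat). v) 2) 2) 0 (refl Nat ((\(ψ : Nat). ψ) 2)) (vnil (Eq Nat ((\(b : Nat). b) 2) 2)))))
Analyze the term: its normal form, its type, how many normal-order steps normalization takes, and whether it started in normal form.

normal form:
  vcons (Eq Nat 2 2) 3 (refl Nat 2) (vcons (Eq Nat 2 2) 2 (refl Nat 2) (vcons (Eq Nat 2 2) 1 (refl Nat 2) (vcons (Eq Nat 2 2) 0 (refl Nat 2) (vnil (Eq Nat 2 2)))))
the term's type:
  Vec (Eq Nat 2 2) 4
normal-order step count: 9
started in normal form: no
first contracted redex: a beta-redex


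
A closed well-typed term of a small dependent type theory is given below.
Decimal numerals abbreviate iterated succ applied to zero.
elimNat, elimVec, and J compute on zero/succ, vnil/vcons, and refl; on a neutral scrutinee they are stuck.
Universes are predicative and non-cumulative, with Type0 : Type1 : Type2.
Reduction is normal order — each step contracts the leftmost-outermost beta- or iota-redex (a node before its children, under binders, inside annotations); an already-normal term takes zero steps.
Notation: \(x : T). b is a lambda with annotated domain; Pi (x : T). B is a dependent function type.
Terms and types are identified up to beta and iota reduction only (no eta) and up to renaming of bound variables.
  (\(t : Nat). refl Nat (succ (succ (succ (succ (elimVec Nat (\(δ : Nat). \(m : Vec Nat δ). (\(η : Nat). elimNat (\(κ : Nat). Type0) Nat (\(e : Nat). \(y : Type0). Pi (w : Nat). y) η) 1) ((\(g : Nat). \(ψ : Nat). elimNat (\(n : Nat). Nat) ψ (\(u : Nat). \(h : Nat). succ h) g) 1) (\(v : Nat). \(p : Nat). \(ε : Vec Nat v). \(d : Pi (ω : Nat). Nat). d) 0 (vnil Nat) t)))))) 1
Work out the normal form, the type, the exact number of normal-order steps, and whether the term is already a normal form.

normal form:
  refl Nat 6
type:
  Eq Nat 6 6
reduction steps (normal order): 8
term was already normal: no
first contracted redex: a beta-redex


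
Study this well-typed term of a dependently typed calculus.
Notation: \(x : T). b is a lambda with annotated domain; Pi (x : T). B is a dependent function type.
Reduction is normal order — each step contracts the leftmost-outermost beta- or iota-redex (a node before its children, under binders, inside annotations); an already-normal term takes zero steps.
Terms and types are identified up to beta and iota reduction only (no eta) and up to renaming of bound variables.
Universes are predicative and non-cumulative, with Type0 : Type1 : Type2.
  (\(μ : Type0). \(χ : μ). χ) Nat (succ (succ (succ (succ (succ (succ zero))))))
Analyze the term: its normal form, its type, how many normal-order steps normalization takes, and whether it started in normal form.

resulting normal form:
  succ (succ (succ (succ (succ (succ zero)))))
type:
  Nat
steps to reach normal form (normal order): 2
term was already normal: no
first redex: a beta-redex


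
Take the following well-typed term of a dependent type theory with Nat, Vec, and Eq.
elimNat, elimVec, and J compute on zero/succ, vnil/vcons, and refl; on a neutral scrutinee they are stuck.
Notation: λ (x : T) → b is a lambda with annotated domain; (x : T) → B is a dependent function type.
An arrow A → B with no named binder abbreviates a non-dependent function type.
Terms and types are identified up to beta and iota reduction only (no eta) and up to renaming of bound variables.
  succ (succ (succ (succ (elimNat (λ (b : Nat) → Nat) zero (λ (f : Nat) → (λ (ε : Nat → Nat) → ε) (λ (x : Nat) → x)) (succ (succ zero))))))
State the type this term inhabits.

the term's type:
  Nat


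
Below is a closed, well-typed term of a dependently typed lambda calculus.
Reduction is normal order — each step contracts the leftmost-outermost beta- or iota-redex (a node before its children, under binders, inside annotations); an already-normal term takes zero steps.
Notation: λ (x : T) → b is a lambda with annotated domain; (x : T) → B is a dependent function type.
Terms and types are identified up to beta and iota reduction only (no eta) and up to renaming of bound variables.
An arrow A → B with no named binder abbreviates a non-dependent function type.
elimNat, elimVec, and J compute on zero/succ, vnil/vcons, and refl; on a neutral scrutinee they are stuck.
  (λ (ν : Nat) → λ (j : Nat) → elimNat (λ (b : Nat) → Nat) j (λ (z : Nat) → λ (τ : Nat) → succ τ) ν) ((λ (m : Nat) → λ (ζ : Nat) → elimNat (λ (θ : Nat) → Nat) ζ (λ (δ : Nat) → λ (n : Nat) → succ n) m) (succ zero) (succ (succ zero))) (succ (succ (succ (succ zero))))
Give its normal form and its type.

reduced normal form:
  succ (succ (succ (succ (succ (succ (succ zero))))))
inferred type:
  Nat
observation: reduction starts at a beta-redex, and 18 normal-order steps reach the normal form.


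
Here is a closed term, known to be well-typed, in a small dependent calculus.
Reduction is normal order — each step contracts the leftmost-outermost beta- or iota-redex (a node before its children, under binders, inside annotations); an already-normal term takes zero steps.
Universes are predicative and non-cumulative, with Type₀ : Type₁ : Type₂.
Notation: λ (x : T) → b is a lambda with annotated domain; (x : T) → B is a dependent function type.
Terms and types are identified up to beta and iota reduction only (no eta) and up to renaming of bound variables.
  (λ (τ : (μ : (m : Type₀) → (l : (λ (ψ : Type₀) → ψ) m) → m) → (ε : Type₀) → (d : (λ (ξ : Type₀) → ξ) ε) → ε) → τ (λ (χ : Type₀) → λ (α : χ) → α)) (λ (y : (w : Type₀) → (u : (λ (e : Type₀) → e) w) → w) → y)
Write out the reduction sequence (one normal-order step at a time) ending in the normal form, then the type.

reduction (normal order):
  (λ (τ : (μ : (m : Type₀) → (l : (λ (ψ : Type₀) → ψ) m) → m) → (ε : Type₀) → (d : (λ (ξ : Type₀) → ξ) ε) → ε) → τ (λ (χ : Type₀) → λ (α : χ) → α)) (λ (y : (w : Type₀) → (u : (λ (e : Type₀) → e) w) → w) → y)
  ~> (λ (τ : (μ : Type₀) → (m : (λ (l : Type₀) → l) μ) → μ) → τ) (λ (ψ : Type₀) → λ (ε : ψ) → ε)
  ~> λ (τ : Type₀) → λ (μ : τ) → μ
type:
  (τ : Type₀) → (μ : τ) → τ


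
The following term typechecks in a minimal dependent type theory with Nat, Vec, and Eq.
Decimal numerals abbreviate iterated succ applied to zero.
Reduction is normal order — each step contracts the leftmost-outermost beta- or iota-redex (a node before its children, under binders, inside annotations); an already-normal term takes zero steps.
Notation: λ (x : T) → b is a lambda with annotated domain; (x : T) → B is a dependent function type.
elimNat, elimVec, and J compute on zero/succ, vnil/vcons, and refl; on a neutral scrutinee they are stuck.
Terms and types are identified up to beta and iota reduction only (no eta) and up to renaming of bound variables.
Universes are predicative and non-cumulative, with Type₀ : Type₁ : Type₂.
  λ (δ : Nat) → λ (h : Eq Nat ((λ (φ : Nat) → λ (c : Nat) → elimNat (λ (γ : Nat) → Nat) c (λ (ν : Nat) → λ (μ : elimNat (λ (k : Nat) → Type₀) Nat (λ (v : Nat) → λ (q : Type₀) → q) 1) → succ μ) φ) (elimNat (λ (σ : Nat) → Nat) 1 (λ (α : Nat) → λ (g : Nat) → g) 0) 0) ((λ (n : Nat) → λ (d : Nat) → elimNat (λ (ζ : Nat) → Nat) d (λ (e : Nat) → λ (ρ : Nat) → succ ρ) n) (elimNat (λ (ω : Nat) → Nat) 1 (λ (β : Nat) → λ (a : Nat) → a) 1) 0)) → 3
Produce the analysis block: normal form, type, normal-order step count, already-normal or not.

normal form:
  λ (δ : Nat) → λ (h : Eq Nat 1 1) → 3
type:
  (δ : Nat) → (h : Eq Nat 1 1) → Nat
steps to reach normal form (normal order): 21
already normal: no
first contracted redex: a beta-redex


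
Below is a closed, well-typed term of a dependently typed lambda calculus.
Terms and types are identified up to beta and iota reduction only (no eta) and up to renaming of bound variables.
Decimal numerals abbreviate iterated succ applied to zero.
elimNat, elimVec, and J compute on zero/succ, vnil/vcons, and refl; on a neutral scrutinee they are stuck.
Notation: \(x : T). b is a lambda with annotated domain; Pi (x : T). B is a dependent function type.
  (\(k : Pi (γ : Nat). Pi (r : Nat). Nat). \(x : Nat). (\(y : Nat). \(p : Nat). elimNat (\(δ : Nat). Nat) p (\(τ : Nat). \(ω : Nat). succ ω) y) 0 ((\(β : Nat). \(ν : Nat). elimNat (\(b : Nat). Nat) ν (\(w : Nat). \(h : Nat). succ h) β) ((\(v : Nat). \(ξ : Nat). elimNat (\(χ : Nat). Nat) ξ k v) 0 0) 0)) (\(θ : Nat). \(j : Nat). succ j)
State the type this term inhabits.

inferred type:
  Pi (k : Nat). Nat


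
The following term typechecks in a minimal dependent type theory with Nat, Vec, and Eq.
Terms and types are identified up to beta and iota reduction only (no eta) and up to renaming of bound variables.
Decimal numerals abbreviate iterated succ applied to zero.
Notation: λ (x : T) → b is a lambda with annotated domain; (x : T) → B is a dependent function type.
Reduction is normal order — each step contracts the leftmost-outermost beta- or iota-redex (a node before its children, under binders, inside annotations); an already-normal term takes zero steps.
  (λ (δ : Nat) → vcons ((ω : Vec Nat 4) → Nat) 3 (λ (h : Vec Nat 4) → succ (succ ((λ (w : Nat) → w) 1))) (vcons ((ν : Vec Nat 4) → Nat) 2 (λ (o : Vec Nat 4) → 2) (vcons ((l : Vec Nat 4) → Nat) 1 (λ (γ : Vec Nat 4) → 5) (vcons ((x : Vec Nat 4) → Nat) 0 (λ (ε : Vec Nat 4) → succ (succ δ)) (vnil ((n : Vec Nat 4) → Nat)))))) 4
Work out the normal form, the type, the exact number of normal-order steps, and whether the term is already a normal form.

resulting normal form:
  vcons ((δ : Vec Nat 4) → Nat) 3 (λ (ω : Vec Nat 4) → 3) (vcons ((h : Vec Nat 4) → Nat) 2 (λ (w : Vec Nat 4) → 2) (vcons ((ν : Vec Nat 4) → Nat) 1 (λ (o : Vec Nat 4) → 5) (vcons ((l : Vec Nat 4) → Nat) 0 (λ (γ : Vec Nat 4) → 6) (vnil ((x : Vec Nat 4) → Nat)))))
type:
  Vec ((δ : Vec Nat 4) → Nat) 4
steps to reach normal form (normal order): 2
started in normal form: no
first redex: a beta-redex


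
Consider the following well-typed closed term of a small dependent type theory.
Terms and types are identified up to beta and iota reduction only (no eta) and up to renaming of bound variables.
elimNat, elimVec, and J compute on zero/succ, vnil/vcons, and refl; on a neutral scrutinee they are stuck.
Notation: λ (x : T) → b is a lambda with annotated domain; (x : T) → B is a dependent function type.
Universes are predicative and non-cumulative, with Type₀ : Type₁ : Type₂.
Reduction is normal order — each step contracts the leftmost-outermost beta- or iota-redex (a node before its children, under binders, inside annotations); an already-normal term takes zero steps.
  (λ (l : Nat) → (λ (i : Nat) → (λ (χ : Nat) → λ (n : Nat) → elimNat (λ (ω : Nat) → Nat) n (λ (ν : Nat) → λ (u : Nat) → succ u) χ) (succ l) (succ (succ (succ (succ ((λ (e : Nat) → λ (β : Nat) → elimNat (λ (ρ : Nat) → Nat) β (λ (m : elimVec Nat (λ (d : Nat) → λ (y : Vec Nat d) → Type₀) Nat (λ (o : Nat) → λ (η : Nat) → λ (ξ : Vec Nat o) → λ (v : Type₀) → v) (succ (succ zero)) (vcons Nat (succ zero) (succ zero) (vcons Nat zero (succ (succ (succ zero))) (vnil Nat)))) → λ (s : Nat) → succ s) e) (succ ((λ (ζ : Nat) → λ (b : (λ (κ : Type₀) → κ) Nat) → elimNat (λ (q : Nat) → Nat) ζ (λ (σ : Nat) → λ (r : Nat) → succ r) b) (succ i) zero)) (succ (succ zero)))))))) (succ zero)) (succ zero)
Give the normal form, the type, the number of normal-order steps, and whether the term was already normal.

reduced normal form:
  succ (succ (succ (succ (succ (succ (succ (succ (succ (succ (succ zero))))))))))
inferred type:
  Nat
normal-order step count: 37
started in normal form: no
first redex: a beta-redex


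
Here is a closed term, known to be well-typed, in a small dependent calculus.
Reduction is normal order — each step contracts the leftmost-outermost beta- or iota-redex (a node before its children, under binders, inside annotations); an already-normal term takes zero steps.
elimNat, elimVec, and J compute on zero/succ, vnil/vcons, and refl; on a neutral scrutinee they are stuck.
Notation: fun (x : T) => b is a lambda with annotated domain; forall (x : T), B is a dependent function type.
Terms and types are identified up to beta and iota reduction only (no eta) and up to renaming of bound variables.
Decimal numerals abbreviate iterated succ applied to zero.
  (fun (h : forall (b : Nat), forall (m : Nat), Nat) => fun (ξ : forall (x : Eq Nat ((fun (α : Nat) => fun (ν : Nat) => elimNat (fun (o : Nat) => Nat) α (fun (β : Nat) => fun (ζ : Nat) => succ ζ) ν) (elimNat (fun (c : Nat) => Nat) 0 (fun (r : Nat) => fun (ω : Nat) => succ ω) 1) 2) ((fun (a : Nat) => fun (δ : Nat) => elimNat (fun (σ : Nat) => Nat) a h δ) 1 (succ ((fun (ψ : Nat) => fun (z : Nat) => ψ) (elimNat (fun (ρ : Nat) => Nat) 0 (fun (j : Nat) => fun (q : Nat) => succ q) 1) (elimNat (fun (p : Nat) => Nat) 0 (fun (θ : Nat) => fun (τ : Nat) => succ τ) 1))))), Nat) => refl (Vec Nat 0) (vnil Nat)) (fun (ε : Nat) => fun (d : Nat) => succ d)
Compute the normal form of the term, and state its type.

reduced normal form:
  fun (h : forall (b : Eq Nat 3 3), Nat) => refl (Vec Nat 0) (vnil Nat)
type:
  forall (h : forall (b : Eq Nat 3 3), Nat), Eq (Vec Nat 0) (vnil Nat) (vnil Nat)
observation: reduction starts at a beta-redex, and 29 normal-order steps reach the normal form.


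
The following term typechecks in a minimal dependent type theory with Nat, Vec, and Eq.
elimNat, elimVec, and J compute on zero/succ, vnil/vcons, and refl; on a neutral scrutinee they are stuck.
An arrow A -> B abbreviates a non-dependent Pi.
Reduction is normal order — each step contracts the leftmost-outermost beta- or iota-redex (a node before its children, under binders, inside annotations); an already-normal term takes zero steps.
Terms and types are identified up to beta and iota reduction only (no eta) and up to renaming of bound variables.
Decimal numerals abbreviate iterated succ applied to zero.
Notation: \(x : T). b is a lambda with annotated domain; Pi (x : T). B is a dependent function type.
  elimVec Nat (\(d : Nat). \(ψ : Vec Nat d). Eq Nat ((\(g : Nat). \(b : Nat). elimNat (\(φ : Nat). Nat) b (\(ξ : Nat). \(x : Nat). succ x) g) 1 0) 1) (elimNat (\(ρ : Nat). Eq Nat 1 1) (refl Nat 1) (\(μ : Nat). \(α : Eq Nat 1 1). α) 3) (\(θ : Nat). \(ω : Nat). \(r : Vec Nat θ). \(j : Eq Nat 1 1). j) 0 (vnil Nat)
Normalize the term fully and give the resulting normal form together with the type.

reduced normal form:
  refl Nat 1
inferred type:
  Eq Nat 1 1


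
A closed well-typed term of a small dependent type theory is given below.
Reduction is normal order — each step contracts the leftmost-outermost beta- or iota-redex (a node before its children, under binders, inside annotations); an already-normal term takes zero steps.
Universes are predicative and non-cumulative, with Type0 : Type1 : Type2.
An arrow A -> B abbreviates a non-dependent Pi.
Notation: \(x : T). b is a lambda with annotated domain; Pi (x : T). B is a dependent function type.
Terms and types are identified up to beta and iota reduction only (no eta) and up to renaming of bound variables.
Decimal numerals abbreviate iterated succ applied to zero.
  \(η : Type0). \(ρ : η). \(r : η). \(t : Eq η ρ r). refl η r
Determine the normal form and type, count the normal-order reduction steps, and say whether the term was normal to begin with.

resulting normal form:
  \(η : Type0). \(ρ : η). \(r : η). \(t : Eq η ρ r). refl η r
inferred type:
  Pi (η : Type0). Pi (ρ : η). Pi (r : η). Eq η ρ r -> Eq η r r
steps to reach normal form (normal order): 0
already normal: yes
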